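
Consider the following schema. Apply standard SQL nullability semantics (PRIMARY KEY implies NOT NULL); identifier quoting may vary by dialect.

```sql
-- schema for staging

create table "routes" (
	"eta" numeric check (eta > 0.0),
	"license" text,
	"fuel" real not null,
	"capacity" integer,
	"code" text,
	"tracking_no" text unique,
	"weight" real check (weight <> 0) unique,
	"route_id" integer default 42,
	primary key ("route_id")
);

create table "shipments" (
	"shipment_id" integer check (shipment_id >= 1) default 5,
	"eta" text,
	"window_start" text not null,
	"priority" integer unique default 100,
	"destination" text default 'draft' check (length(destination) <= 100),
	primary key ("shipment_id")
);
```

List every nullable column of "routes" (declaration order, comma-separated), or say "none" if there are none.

eta, license, capacity, code, tracking_no, weight

- eta: CHECK does not forbid NULL (a CHECK constraint passes when its expression is NULL) → nullable.
- license: no NOT NULL constraint applies → nullable.
- fuel: declared NOT NULL → not nullable.
- capacity: no NOT NULL constraint applies → nullable.
- code: no NOT NULL constraint applies → nullable.
- tracking_no: UNIQUE does not imply NOT NULL → nullable.
- weight: CHECK does not forbid NULL (a CHECK constraint passes when its expression is NULL) → nullable.
- route_id: part of the PRIMARY KEY, which implies NOT NULL → not nullable.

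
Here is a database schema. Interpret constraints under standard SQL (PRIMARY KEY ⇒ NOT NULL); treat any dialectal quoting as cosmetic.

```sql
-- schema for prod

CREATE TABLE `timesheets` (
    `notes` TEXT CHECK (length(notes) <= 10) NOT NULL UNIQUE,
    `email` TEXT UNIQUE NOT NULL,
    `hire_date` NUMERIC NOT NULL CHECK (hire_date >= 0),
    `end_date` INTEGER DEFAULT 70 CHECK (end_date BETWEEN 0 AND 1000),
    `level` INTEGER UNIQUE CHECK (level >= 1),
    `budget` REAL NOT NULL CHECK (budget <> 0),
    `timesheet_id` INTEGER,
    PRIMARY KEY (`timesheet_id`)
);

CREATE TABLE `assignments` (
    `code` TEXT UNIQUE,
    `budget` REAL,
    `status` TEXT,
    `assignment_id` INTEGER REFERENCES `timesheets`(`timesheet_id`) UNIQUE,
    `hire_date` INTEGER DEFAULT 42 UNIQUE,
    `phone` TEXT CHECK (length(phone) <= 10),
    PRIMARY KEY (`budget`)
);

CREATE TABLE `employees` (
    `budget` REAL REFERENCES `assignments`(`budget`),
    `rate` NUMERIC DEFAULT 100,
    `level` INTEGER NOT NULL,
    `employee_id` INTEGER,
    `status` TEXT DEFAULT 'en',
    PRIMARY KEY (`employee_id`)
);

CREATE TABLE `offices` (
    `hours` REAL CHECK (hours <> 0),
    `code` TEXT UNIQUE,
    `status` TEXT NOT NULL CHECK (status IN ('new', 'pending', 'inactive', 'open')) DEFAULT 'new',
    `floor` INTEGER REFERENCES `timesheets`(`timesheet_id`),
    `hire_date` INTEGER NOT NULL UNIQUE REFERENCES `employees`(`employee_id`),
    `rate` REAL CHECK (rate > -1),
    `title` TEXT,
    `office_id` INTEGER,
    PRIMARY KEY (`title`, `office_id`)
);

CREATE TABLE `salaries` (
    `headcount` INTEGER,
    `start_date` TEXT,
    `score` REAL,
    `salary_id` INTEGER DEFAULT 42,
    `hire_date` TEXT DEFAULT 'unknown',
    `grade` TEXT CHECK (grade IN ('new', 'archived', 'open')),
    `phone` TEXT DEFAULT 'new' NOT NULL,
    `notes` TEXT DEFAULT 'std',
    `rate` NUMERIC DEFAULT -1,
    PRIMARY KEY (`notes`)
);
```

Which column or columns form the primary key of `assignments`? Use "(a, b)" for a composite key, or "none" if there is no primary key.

budget is declared PRIMARY KEY as a table-level PRIMARY KEY clause.

budget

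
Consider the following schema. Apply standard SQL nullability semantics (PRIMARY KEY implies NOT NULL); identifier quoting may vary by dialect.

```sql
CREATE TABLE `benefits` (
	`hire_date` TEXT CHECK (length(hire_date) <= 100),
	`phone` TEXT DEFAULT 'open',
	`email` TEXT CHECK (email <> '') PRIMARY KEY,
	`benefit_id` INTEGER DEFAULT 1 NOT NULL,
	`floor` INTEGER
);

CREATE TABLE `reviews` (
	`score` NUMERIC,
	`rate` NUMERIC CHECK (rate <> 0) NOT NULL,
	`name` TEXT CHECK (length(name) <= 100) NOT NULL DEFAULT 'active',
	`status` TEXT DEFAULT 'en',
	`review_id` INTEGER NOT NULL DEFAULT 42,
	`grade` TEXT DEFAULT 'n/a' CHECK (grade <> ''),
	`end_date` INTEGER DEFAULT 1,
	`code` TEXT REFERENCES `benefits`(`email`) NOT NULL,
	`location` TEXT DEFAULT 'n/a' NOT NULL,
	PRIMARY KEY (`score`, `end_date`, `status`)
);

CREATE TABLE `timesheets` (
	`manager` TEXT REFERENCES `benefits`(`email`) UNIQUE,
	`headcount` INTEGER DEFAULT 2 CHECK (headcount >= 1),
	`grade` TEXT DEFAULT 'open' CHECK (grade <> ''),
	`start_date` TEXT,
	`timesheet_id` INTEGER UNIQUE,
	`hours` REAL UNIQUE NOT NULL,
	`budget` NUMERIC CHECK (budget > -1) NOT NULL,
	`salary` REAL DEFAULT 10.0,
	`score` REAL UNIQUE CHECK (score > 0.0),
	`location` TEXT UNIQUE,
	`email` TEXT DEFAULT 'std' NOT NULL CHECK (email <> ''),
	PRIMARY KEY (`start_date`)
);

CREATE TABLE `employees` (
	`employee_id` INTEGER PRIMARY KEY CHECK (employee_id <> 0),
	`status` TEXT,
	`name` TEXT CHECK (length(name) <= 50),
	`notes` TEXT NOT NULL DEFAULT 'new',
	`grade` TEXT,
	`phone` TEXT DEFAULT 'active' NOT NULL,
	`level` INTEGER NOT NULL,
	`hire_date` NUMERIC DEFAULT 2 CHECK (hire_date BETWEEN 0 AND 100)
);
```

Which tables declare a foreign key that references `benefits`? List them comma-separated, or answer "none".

reviews, timesheets

- reviews.code references benefits(email).
- timesheets.manager references benefits(email).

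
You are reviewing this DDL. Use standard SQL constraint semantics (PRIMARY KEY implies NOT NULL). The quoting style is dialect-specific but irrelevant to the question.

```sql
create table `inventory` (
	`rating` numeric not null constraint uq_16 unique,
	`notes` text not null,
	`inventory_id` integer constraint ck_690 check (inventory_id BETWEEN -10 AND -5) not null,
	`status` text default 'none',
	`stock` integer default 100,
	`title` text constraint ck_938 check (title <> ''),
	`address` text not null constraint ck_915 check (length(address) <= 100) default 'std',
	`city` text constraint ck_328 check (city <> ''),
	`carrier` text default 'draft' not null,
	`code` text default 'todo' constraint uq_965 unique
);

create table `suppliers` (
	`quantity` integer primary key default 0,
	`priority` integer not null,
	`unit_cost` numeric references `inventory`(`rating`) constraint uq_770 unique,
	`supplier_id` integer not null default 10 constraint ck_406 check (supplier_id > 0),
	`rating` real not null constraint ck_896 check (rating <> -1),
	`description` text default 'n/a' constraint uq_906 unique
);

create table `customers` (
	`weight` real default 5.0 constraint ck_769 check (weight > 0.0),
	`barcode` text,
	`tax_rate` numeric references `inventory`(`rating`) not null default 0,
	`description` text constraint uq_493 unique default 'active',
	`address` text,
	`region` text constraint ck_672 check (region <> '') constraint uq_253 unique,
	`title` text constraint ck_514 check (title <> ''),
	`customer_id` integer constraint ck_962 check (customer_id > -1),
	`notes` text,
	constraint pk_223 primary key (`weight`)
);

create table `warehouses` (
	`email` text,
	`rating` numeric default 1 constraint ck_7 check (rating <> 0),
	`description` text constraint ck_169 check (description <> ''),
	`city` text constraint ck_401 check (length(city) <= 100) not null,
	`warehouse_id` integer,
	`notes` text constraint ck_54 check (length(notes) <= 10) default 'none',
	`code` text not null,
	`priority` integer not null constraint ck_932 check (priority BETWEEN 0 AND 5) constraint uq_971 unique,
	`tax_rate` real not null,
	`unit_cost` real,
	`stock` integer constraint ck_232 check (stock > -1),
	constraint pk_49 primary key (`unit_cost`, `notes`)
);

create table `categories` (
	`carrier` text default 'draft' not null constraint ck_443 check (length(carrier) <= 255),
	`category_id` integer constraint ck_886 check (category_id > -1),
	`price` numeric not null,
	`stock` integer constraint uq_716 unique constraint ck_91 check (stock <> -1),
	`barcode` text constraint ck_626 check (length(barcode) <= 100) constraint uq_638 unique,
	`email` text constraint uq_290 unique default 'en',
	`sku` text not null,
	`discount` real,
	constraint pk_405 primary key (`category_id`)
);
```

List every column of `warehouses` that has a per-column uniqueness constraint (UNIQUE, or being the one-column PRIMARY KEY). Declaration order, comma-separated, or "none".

priority

- email: no UNIQUE or single-column PK constraint.
- rating: no UNIQUE or single-column PK constraint.
- description: no UNIQUE or single-column PK constraint.
- city: no UNIQUE or single-column PK constraint.
- warehouse_id: no UNIQUE or single-column PK constraint.
- notes: part of a composite PRIMARY KEY — only the tuple is unique, not this column on its own.
- code: no UNIQUE or single-column PK constraint.
- priority: declared UNIQUE → unique.
- tax_rate: no UNIQUE or single-column PK constraint.
- unit_cost: part of a composite PRIMARY KEY — only the tuple is unique, not this column on its own.
- stock: no UNIQUE or single-column PK constraint.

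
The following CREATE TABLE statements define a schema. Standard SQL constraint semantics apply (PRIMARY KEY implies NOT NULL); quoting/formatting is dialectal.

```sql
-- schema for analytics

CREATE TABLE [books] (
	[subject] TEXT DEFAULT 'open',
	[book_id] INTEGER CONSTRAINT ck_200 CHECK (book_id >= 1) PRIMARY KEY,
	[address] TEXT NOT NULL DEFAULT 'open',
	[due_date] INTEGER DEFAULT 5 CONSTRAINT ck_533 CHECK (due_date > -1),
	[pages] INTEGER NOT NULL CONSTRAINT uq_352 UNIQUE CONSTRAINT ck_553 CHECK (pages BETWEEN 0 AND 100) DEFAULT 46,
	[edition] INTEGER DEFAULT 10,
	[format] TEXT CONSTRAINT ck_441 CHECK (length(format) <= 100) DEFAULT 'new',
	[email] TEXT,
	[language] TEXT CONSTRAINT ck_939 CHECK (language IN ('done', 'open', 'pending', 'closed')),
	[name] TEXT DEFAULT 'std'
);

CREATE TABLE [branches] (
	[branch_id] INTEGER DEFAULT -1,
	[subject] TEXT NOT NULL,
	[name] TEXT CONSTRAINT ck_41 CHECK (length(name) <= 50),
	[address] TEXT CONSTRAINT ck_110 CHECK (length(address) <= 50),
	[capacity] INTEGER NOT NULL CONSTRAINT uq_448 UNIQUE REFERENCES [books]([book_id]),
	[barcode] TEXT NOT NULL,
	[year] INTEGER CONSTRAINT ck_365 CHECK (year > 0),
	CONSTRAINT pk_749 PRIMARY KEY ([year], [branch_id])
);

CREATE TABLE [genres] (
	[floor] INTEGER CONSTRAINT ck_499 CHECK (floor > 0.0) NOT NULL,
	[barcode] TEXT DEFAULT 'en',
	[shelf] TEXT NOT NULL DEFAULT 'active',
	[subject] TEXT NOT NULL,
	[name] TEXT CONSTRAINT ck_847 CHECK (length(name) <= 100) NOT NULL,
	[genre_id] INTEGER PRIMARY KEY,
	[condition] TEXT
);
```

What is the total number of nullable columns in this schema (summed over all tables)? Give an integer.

books: 7 nullable (subject, due_date, edition, format, email, language, name — PK (book_id) and explicit NOT NULL columns excluded).
branches: 2 nullable (name, address — PK (year, branch_id) and explicit NOT NULL columns excluded).
genres: 2 nullable (barcode, condition — PK (genre_id) and explicit NOT NULL columns excluded).
Total: 7 + 2 + 2 = 11.

11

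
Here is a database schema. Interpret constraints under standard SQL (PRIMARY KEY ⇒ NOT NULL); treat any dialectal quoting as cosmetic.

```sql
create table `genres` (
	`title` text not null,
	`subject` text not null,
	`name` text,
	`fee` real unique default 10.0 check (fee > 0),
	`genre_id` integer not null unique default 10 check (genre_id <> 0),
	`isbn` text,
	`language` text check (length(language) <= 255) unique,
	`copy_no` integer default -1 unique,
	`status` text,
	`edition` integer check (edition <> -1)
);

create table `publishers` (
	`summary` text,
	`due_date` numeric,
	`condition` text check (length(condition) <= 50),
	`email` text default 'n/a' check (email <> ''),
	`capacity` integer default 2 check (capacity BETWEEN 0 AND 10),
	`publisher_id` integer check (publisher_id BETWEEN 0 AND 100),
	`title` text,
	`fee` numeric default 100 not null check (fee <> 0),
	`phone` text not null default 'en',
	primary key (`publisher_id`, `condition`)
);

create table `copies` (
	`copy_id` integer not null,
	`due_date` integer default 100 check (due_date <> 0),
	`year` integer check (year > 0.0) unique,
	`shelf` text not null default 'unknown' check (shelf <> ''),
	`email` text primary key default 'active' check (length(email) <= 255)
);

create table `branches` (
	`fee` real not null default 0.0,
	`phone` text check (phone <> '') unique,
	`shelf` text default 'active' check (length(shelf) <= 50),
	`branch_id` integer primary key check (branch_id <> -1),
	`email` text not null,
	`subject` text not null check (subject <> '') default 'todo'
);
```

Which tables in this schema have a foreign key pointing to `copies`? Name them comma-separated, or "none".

No REFERENCES clause anywhere in the schema names copies.

none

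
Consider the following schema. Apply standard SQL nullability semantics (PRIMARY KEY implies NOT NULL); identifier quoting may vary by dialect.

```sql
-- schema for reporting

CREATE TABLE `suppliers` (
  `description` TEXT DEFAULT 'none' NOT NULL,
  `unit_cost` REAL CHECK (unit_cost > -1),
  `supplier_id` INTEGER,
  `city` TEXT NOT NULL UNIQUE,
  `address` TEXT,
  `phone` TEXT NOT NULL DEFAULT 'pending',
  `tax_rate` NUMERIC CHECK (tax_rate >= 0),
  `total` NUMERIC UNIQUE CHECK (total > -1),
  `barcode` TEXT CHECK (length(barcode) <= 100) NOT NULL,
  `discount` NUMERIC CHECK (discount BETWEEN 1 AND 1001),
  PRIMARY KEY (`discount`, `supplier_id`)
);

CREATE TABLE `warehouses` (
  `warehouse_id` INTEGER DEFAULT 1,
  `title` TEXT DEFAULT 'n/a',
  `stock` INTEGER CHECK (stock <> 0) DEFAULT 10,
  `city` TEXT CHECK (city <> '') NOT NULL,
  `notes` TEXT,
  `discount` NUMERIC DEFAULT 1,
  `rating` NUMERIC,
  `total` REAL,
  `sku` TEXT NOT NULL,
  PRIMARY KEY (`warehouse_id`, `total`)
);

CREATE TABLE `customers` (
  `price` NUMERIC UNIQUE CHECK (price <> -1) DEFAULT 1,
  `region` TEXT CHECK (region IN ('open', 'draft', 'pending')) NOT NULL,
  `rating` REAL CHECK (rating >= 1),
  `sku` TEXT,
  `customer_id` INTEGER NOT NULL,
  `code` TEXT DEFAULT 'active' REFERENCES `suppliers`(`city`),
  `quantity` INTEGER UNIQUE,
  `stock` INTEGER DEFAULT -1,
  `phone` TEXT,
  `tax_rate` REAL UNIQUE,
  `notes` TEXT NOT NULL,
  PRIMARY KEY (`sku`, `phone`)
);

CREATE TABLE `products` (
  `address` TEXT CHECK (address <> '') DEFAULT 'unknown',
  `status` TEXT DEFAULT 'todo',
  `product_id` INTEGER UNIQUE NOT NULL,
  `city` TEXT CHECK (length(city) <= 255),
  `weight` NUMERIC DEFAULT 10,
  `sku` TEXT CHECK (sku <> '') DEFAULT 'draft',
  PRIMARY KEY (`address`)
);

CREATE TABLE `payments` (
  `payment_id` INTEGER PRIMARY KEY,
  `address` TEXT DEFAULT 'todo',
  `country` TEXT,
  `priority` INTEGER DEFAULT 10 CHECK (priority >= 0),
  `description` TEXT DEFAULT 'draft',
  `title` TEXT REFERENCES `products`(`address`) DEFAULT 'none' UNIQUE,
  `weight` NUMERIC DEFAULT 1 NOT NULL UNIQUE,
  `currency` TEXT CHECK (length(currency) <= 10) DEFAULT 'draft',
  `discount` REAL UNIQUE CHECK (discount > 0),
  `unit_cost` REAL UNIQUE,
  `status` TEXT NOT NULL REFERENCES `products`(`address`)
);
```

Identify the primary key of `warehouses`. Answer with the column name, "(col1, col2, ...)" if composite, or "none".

A table-level PRIMARY KEY clause names 2 columns: warehouse_id, total.
This is a composite key — the combination is unique, not each column individually.

(warehouse_id, total)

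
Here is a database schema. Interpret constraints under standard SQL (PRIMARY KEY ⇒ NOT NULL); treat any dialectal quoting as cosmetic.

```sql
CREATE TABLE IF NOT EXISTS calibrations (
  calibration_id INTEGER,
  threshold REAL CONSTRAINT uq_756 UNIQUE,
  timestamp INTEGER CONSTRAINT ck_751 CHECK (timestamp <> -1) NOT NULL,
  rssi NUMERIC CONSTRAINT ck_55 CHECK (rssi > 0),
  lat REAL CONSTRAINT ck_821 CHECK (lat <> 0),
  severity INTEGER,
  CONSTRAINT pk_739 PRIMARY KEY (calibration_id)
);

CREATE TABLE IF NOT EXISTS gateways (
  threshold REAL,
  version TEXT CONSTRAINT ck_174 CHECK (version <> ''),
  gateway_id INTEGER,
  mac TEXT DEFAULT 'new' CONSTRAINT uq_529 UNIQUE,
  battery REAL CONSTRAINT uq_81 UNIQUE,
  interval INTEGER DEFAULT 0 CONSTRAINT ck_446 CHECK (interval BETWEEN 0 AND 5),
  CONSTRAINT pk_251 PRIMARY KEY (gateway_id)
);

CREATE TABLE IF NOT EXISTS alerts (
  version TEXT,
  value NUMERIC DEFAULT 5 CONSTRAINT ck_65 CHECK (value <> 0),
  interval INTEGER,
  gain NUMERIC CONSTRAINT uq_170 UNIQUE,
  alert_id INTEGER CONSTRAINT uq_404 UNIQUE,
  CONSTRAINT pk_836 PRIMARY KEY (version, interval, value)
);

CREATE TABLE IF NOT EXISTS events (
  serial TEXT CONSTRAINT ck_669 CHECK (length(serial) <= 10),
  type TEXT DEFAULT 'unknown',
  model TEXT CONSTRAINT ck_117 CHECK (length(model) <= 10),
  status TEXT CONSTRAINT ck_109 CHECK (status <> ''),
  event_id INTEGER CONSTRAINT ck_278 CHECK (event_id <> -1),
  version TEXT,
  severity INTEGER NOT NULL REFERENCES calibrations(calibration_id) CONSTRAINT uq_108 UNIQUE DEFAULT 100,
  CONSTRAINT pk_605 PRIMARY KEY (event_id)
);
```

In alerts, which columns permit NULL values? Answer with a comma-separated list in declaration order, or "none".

- version: part of the PRIMARY KEY, which implies NOT NULL → not nullable.
- value: part of the PRIMARY KEY, which implies NOT NULL → not nullable.
- interval: part of the PRIMARY KEY, which implies NOT NULL → not nullable.
- gain: UNIQUE does not imply NOT NULL → nullable.
- alert_id: UNIQUE does not imply NOT NULL → nullable.

gain, alert_id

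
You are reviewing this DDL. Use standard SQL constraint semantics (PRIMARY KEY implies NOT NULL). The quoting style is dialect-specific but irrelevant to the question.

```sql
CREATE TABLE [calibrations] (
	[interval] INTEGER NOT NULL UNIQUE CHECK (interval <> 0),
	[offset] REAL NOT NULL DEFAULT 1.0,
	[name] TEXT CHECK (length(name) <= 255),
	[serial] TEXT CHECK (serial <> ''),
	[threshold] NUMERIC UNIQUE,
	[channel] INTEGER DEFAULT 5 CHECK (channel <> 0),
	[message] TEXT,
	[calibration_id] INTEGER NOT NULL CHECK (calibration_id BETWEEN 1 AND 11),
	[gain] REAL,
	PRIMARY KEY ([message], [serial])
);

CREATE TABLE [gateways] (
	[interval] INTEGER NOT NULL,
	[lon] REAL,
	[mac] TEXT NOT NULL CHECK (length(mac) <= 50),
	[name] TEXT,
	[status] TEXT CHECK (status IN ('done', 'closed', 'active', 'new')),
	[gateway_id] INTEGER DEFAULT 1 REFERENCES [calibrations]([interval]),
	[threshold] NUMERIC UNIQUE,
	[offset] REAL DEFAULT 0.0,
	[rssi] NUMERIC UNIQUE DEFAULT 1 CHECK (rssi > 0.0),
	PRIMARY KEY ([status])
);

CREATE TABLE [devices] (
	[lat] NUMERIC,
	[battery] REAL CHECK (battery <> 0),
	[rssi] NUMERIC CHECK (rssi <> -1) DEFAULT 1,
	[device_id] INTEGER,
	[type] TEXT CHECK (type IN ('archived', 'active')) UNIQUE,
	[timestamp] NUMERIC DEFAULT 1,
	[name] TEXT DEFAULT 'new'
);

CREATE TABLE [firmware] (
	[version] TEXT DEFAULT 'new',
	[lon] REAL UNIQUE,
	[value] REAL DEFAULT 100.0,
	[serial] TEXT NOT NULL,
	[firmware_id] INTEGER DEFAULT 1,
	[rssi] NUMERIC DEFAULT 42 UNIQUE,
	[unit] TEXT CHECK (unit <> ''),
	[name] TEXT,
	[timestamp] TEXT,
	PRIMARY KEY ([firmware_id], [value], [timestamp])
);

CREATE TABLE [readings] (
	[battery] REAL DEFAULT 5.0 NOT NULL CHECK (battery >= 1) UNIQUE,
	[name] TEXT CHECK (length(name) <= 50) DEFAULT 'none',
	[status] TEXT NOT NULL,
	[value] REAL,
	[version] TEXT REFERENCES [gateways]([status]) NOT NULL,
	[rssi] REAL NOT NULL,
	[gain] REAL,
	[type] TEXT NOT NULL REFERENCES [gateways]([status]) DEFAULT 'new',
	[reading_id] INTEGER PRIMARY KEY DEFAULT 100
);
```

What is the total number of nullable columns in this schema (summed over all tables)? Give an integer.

calibrations: 4 nullable (name, threshold, channel, gain — PK (message, serial) and explicit NOT NULL columns excluded).
gateways: 6 nullable (lon, name, gateway_id, threshold, offset, rssi — PK (status) and explicit NOT NULL columns excluded).
devices: 7 nullable (lat, battery, rssi, device_id, type, timestamp, name — PK none and explicit NOT NULL columns excluded).
firmware: 5 nullable (version, lon, rssi, unit, name — PK (firmware_id, value, timestamp) and explicit NOT NULL columns excluded).
readings: 3 nullable (name, value, gain — PK (reading_id) and explicit NOT NULL columns excluded).
Total: 4 + 6 + 7 + 5 + 3 = 25.

25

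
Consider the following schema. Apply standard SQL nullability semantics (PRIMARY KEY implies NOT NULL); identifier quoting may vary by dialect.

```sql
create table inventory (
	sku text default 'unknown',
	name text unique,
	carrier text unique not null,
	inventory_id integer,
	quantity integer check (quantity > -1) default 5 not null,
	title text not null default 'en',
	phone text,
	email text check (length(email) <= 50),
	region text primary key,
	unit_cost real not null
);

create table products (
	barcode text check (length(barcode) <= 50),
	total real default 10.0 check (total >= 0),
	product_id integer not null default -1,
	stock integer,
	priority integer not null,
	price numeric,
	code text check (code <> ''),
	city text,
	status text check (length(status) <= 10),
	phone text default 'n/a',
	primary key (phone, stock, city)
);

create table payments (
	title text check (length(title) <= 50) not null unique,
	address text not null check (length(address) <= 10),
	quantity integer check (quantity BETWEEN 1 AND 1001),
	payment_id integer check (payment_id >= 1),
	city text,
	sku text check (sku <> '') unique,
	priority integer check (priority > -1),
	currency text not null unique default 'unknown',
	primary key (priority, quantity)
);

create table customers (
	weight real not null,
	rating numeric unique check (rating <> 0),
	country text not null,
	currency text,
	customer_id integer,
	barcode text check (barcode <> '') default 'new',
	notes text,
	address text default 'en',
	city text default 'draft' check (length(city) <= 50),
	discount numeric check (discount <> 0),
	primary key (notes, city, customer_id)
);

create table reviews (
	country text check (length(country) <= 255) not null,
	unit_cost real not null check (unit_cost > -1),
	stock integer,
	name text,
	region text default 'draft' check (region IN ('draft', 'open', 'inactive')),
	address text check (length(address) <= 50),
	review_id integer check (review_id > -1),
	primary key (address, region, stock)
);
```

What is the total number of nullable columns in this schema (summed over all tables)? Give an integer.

20

inventory: 5 nullable (sku, name, inventory_id, phone, email — PK (region) and explicit NOT NULL columns excluded).
products: 5 nullable (barcode, total, price, code, status — PK (phone, stock, city) and explicit NOT NULL columns excluded).
payments: 3 nullable (payment_id, city, sku — PK (priority, quantity) and explicit NOT NULL columns excluded).
customers: 5 nullable (rating, currency, barcode, address, discount — PK (notes, city, customer_id) and explicit NOT NULL columns excluded).
reviews: 2 nullable (name, review_id — PK (address, region, stock) and explicit NOT NULL columns excluded).
Total: 5 + 5 + 3 + 5 + 2 = 20.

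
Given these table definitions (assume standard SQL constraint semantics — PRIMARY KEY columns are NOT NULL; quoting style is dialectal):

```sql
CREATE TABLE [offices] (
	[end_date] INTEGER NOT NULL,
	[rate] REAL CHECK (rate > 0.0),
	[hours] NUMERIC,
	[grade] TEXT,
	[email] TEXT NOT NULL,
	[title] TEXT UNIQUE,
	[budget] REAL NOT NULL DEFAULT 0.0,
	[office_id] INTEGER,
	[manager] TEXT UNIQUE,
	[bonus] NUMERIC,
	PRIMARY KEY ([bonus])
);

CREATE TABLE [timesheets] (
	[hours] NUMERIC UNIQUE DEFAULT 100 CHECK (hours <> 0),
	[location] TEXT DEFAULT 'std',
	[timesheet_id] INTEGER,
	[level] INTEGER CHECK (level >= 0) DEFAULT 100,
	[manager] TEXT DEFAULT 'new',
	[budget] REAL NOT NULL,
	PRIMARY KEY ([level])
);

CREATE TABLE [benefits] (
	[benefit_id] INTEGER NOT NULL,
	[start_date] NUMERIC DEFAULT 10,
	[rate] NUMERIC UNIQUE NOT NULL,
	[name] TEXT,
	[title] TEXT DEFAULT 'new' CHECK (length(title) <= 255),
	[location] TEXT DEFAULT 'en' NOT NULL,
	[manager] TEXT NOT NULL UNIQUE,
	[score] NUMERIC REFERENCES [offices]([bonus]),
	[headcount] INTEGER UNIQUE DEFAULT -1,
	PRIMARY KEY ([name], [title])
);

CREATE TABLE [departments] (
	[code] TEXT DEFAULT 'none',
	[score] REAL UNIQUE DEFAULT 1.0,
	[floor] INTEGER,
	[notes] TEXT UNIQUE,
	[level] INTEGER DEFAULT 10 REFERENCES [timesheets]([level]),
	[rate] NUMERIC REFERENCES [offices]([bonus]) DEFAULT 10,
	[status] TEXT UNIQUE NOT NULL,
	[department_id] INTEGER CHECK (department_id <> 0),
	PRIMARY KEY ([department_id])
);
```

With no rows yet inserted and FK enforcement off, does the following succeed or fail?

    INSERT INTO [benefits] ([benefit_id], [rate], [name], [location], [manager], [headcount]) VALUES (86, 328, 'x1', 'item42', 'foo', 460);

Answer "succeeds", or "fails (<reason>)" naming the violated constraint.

NOT NULL columns: benefit_id is supplied; location is supplied; manager is supplied; name is supplied; rate is supplied; title defaults to 'new'.
No constraint is violated.

succeeds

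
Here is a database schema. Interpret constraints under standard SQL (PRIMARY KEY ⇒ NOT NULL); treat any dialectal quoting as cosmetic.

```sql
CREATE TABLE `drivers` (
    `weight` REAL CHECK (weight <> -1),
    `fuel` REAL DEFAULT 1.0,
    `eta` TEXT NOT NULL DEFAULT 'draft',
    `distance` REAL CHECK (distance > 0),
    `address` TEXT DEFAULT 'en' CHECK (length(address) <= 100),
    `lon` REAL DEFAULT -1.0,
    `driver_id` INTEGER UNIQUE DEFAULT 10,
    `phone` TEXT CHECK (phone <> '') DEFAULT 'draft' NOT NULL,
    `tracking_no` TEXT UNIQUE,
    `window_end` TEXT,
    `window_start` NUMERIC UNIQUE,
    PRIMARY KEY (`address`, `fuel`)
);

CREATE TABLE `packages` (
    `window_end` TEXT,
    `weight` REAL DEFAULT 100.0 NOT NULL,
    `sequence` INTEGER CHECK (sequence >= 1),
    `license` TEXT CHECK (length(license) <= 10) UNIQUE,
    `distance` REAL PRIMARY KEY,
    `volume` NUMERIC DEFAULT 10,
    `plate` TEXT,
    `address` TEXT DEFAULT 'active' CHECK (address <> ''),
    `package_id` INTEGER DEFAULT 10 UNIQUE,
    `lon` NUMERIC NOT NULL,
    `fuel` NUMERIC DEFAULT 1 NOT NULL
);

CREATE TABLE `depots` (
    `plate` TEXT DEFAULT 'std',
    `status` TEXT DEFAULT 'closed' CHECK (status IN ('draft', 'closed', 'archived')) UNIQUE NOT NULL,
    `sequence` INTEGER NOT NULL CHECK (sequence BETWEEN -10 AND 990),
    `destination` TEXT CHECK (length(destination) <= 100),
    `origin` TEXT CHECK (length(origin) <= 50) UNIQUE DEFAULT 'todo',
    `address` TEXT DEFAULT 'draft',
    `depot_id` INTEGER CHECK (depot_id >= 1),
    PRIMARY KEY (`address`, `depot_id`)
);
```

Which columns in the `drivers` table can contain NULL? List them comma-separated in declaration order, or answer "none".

- weight: CHECK does not forbid NULL (a CHECK constraint passes when its expression is NULL) → nullable.
- fuel: part of the PRIMARY KEY, which implies NOT NULL → not nullable.
- eta: declared NOT NULL → not nullable.
- distance: CHECK does not forbid NULL (a CHECK constraint passes when its expression is NULL) → nullable.
- address: part of the PRIMARY KEY, which implies NOT NULL → not nullable.
- lon: DEFAULT only fills an omitted column; an explicit NULL is still allowed → nullable.
- driver_id: UNIQUE does not imply NOT NULL → nullable.
- phone: declared NOT NULL → not nullable.
- tracking_no: UNIQUE does not imply NOT NULL → nullable.
- window_end: no NOT NULL constraint applies → nullable.
- window_start: UNIQUE does not imply NOT NULL → nullable.

weight, distance, lon, driver_id, tracking_no, window_end, window_start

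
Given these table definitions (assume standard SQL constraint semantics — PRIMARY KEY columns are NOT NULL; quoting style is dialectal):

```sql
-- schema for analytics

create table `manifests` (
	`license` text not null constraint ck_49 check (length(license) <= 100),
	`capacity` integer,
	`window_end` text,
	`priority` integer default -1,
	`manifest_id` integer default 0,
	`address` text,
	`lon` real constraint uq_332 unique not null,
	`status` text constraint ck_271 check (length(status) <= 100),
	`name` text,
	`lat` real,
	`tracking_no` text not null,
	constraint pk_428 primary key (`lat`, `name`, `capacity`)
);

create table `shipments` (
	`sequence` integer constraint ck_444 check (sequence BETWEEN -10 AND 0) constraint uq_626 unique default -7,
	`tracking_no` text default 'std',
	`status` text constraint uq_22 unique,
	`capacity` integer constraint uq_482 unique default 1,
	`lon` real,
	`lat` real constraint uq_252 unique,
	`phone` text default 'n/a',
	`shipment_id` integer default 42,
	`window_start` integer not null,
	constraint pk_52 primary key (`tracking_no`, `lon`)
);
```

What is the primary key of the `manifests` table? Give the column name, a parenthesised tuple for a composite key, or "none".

(lat, name, capacity)

A table-level PRIMARY KEY clause names 3 columns: lat, name, capacity.
This is a composite key — the combination is unique, not each column individually.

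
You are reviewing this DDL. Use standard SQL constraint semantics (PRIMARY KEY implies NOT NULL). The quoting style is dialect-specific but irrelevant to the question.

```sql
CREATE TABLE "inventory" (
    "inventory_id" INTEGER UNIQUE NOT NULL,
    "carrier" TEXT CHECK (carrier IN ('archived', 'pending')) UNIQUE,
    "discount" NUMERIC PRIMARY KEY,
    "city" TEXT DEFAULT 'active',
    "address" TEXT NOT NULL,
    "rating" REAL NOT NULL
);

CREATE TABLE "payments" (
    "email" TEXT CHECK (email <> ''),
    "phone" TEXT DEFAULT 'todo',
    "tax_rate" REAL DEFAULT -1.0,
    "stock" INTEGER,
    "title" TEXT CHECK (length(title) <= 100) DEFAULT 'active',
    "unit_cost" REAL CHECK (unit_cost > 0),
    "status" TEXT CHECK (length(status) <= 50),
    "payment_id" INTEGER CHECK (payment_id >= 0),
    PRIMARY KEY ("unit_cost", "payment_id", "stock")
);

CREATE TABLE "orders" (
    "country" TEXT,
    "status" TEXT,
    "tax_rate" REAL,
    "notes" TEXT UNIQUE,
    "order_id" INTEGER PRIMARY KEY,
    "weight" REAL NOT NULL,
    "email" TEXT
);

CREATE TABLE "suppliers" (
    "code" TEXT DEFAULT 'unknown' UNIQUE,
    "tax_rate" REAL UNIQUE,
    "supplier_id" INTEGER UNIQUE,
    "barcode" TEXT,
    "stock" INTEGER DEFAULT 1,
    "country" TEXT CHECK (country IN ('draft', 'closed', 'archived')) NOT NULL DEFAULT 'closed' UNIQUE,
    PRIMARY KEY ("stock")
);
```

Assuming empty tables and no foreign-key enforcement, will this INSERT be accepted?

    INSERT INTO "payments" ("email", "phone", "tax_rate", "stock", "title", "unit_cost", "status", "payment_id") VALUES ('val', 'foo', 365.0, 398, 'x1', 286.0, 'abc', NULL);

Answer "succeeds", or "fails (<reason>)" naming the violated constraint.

fails (NOT NULL on payment_id)

payment_id is explicitly set to NULL, but payment_id is part of the PRIMARY KEY (implied NOT NULL).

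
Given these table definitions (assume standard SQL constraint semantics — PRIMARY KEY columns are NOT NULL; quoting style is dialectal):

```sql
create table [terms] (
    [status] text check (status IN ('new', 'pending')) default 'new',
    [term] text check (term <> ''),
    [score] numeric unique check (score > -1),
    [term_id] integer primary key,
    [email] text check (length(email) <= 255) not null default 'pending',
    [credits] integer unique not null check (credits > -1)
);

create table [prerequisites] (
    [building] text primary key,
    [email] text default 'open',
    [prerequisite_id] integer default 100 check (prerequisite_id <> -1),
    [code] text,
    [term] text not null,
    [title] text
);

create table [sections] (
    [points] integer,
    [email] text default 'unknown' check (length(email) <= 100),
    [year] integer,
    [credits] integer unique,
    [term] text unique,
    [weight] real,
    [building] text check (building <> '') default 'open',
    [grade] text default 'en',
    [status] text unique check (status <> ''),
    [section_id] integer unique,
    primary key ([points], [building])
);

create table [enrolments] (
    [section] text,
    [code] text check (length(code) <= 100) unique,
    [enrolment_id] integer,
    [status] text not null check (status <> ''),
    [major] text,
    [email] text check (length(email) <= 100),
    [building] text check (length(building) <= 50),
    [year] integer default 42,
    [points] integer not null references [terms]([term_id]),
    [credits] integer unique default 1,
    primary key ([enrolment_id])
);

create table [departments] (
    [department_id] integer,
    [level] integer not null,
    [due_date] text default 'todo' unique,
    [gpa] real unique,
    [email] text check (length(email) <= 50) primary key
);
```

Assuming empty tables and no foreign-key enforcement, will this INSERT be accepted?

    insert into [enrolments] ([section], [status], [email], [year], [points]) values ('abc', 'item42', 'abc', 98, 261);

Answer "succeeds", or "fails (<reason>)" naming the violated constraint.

enrolment_id is omitted from the column list and has no DEFAULT, so it would receive NULL.
But enrolment_id is part of the PRIMARY KEY (implied NOT NULL).

fails (NOT NULL on enrolment_id)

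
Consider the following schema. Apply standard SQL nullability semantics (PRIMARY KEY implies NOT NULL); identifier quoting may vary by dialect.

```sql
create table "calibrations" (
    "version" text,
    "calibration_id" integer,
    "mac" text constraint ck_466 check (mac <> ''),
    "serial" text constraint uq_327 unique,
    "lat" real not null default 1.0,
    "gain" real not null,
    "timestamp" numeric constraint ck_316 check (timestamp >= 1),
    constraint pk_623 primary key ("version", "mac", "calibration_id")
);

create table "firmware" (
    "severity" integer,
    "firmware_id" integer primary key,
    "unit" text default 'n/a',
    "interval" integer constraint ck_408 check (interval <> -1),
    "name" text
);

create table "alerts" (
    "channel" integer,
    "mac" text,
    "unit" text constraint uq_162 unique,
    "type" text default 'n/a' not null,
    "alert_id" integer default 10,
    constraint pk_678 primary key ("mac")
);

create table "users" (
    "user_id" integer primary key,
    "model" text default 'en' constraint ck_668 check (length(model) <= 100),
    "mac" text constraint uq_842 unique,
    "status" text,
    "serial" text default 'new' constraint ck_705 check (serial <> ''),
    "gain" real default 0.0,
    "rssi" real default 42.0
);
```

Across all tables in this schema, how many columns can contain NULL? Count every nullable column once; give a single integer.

15

calibrations: 2 nullable (serial, timestamp — PK (version, mac, calibration_id) and explicit NOT NULL columns excluded).
firmware: 4 nullable (severity, unit, interval, name — PK (firmware_id) and explicit NOT NULL columns excluded).
alerts: 3 nullable (channel, unit, alert_id — PK (mac) and explicit NOT NULL columns excluded).
users: 6 nullable (model, mac, status, serial, gain, rssi — PK (user_id) and explicit NOT NULL columns excluded).
Total: 2 + 4 + 3 + 6 = 15.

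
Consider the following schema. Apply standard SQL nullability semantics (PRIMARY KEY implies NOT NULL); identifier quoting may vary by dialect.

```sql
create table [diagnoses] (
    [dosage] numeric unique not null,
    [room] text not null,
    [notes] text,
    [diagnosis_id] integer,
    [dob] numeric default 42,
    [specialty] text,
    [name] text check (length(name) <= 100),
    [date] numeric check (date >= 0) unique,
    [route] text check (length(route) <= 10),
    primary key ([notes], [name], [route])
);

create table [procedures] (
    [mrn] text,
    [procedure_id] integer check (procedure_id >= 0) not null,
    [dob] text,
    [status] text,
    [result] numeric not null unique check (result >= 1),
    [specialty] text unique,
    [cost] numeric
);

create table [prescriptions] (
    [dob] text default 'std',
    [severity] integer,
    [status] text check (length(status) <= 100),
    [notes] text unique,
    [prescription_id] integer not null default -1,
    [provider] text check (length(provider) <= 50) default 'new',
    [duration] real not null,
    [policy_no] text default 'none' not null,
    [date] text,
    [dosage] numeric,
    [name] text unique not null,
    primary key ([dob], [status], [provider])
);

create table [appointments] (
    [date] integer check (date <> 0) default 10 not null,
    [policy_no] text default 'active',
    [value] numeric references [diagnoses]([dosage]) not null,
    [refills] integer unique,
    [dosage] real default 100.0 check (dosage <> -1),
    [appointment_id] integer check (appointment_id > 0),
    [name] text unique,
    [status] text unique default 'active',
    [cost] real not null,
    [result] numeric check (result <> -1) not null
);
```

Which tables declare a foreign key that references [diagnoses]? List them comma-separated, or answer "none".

appointments

- appointments.value references diagnoses(dosage).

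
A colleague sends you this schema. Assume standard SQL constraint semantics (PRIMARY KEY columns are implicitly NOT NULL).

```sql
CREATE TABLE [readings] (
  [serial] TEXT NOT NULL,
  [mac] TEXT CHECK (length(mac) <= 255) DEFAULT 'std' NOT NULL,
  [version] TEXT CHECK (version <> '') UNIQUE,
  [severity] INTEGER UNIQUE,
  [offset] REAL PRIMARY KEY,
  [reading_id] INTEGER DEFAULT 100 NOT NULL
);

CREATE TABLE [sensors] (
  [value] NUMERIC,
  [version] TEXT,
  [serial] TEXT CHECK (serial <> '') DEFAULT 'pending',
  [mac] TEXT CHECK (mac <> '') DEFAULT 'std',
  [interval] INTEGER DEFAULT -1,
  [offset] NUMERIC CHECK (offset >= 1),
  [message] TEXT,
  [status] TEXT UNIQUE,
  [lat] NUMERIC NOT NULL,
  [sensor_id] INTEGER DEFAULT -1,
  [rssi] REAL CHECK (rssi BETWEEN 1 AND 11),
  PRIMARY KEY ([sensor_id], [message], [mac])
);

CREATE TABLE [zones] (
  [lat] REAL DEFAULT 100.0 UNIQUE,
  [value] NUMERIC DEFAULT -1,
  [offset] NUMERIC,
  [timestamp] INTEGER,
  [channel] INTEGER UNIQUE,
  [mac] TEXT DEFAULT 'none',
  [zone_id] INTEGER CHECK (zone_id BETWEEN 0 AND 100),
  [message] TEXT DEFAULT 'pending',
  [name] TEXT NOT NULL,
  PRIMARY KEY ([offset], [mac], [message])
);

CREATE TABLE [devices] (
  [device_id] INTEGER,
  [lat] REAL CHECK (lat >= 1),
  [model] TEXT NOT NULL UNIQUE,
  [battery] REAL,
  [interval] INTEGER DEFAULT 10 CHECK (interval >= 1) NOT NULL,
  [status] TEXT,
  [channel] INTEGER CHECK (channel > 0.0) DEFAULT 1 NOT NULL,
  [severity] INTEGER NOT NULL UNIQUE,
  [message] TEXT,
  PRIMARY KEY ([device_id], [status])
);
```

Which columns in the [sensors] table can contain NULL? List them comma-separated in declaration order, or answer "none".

- value: no NOT NULL constraint applies → nullable.
- version: no NOT NULL constraint applies → nullable.
- serial: CHECK does not forbid NULL (a CHECK constraint passes when its expression is NULL) → nullable.
- mac: part of the PRIMARY KEY, which implies NOT NULL → not nullable.
- interval: DEFAULT only fills an omitted column; an explicit NULL is still allowed → nullable.
- offset: CHECK does not forbid NULL (a CHECK constraint passes when its expression is NULL) → nullable.
- message: part of the PRIMARY KEY, which implies NOT NULL → not nullable.
- status: UNIQUE does not imply NOT NULL → nullable.
- lat: declared NOT NULL → not nullable.
- sensor_id: part of the PRIMARY KEY, which implies NOT NULL → not nullable.
- rssi: CHECK does not forbid NULL (a CHECK constraint passes when its expression is NULL) → nullable.

value, version, serial, interval, offset, status, rssi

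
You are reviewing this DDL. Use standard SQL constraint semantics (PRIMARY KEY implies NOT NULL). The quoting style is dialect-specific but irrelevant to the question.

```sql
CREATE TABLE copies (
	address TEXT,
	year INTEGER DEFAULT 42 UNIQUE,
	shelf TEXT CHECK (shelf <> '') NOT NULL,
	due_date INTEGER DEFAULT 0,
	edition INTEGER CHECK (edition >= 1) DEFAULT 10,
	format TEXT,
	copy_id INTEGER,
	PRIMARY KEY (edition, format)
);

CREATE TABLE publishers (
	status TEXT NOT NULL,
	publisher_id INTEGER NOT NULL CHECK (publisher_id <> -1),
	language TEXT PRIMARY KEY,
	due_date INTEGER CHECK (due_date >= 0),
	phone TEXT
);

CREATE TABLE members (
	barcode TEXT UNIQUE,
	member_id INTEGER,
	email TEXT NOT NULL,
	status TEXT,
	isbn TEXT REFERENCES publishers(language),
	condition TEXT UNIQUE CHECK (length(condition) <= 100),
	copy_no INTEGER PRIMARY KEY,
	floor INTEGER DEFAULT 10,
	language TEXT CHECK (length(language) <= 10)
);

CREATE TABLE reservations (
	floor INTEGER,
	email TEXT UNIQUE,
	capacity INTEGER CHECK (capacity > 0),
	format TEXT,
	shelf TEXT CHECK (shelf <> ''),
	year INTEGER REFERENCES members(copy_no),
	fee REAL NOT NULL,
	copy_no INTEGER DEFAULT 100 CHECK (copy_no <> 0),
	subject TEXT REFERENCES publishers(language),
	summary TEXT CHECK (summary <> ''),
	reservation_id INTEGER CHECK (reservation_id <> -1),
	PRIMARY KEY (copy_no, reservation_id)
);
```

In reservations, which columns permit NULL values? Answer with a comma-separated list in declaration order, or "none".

floor, email, capacity, format, shelf, year, subject, summary

- floor: no NOT NULL constraint applies → nullable.
- email: UNIQUE does not imply NOT NULL → nullable.
- capacity: CHECK does not forbid NULL (a CHECK constraint passes when its expression is NULL) → nullable.
- format: no NOT NULL constraint applies → nullable.
- shelf: CHECK does not forbid NULL (a CHECK constraint passes when its expression is NULL) → nullable.
- year: a foreign key column may be NULL unless separately constrained → nullable.
- fee: declared NOT NULL → not nullable.
- copy_no: part of the PRIMARY KEY, which implies NOT NULL → not nullable.
- subject: a foreign key column may be NULL unless separately constrained → nullable.
- summary: CHECK does not forbid NULL (a CHECK constraint passes when its expression is NULL) → nullable.
- reservation_id: part of the PRIMARY KEY, which implies NOT NULL → not nullable.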